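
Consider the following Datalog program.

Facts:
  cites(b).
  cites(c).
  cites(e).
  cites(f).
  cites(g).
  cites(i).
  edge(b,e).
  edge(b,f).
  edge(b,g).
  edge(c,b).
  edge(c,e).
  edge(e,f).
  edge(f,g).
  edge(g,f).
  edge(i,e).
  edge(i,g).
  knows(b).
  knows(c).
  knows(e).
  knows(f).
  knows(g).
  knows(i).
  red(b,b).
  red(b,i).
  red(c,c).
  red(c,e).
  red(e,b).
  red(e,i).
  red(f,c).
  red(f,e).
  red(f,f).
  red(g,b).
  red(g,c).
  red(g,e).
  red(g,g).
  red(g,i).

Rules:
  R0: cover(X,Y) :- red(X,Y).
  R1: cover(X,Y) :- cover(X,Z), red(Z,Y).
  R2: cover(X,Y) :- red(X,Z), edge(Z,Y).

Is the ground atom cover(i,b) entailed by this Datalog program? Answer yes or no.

round 1: derive cover(b,b) via R0 from red(b,b)
round 1: derive cover(b,i) via R0 from red(b,i)
round 1: derive cover(c,c) via R0 from red(c,c)
round 1: derive cover(c,e) via R0 from red(c,e)
round 1: derive cover(e,b) via R0 from red(e,b)
round 1: derive cover(e,i) via R0 from red(e,i)
round 1: derive cover(f,c) via R0 from red(f,c)
round 1: derive cover(f,e) via R0 from red(f,e)
round 1: derive cover(f,f) via R0 from red(f,f)
round 1: derive cover(g,b) via R0 from red(g,b)
round 1: derive cover(g,c) via R0 from red(g,c)
round 1: derive cover(g,e) via R0 from red(g,e)
round 1: derive cover(g,g) via R0 from red(g,g)
round 1: derive cover(g,i) via R0 from red(g,i)
round 1: derive cover(b,e) via R2 from red(b,b), edge(b,e)
round 1: derive cover(b,f) via R2 from red(b,b), edge(b,f)
round 1: derive cover(b,g) via R2 from red(b,b), edge(b,g)
round 1: derive cover(c,b) via R2 from red(c,c), edge(c,b)
round 1: derive cover(c,f) via R2 from red(c,e), edge(e,f)
round 1: derive cover(e,e) via R2 from red(e,b), edge(b,e)
round 1: derive cover(e,f) via R2 from red(e,b), edge(b,f)
round 1: derive cover(e,g) via R2 from red(e,b), edge(b,g)
round 1: derive cover(f,b) via R2 from red(f,c), edge(c,b)
round 1: derive cover(f,g) via R2 from red(f,f), edge(f,g)
round 1: derive cover(g,f) via R2 from red(g,b), edge(b,f)
round 2: derive cover(b,c) via R1 from cover(b,f), red(f,c)
round 2: derive cover(c,i) via R1 from cover(c,b), red(b,i)
round 2: derive cover(e,c) via R1 from cover(e,f), red(f,c)
round 2: derive cover(f,i) via R1 from cover(f,b), red(b,i)

no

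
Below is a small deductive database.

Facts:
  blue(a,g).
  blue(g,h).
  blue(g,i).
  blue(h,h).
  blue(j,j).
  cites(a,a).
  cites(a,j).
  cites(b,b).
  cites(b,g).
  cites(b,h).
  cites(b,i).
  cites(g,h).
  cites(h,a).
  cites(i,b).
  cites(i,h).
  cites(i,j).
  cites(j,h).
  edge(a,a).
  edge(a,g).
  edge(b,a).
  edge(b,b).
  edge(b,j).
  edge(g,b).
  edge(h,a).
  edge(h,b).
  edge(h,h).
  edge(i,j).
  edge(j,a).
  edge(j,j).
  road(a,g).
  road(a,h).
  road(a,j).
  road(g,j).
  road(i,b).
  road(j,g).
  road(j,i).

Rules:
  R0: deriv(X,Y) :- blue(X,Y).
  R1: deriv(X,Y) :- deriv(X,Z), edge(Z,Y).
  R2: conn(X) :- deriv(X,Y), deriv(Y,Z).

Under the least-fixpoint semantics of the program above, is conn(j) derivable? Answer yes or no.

round 1: derive deriv(a,g) via R0 from blue(a,g)
round 1: derive deriv(g,h) via R0 from blue(g,h)
round 1: derive deriv(g,i) via R0 from blue(g,i)
round 1: derive deriv(h,h) via R0 from blue(h,h)
round 1: derive deriv(j,j) via R0 from blue(j,j)
round 2: derive deriv(a,b) via R1 from deriv(a,g), edge(g,b)
round 2: derive deriv(g,a) via R1 from deriv(g,h), edge(h,a)
round 2: derive deriv(g,b) via R1 from deriv(g,h), edge(h,b)
round 2: derive deriv(g,j) via R1 from deriv(g,i), edge(i,j)
round 2: derive deriv(h,a) via R1 from deriv(h,h), edge(h,a)
round 2: derive deriv(h,b) via R1 from deriv(h,h), edge(h,b)
round 2: derive deriv(j,a) via R1 from deriv(j,j), edge(j,a)
round 2: derive conn(a) via R2 from deriv(a,g), deriv(g,h)
round 2: derive conn(g) via R2 from deriv(g,h), deriv(h,h)
round 2: derive conn(h) via R2 from deriv(h,h), deriv(h,h)
round 2: derive conn(j) via R2 from deriv(j,j), deriv(j,j)
round 3: derive deriv(a,a) via R1 from deriv(a,b), edge(b,a)
round 3: derive deriv(a,j) via R1 from deriv(a,b), edge(b,j)
round 3: derive deriv(g,g) via R1 from deriv(g,a), edge(a,g)
round 3: derive deriv(h,g) via R1 from deriv(h,a), edge(a,g)
round 3: derive deriv(h,j) via R1 from deriv(h,b), edge(b,j)
round 3: derive deriv(j,g) via R1 from deriv(j,a), edge(a,g)
round 4: derive deriv(j,b) via R1 from deriv(j,g), edge(g,b)

yes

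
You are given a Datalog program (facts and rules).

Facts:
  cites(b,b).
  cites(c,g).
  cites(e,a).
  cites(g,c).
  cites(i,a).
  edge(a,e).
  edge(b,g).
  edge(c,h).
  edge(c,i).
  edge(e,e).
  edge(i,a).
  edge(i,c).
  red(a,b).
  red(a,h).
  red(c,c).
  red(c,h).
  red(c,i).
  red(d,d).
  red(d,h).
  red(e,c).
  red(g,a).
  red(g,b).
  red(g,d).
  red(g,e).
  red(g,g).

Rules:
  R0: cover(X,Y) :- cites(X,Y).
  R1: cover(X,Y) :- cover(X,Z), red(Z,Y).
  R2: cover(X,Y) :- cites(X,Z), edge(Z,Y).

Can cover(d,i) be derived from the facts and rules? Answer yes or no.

no

round 1: derive cover(b,b) via R0 from cites(b,b)
round 1: derive cover(c,g) via R0 from cites(c,g)
round 1: derive cover(e,a) via R0 from cites(e,a)
round 1: derive cover(g,c) via R0 from cites(g,c)
round 1: derive cover(i,a) via R0 from cites(i,a)
round 1: derive cover(b,g) via R2 from cites(b,b), edge(b,g)
round 1: derive cover(e,e) via R2 from cites(e,a), edge(a,e)
round 1: derive cover(g,h) via R2 from cites(g,c), edge(c,h)
round 1: derive cover(g,i) via R2 from cites(g,c), edge(c,i)
round 1: derive cover(i,e) via R2 from cites(i,a), edge(a,e)
round 2: derive cover(b,a) via R1 from cover(b,g), red(g,a)
round 2: derive cover(b,d) via R1 from cover(b,g), red(g,d)
round 2: derive cover(b,e) via R1 from cover(b,g), red(g,e)
round 2: derive cover(c,a) via R1 from cover(c,g), red(g,a)
round 2: derive cover(c,b) via R1 from cover(c,g), red(g,b)
round 2: derive cover(c,d) via R1 from cover(c,g), red(g,d)
round 2: derive cover(c,e) via R1 from cover(c,g), red(g,e)
round 2: derive cover(e,b) via R1 from cover(e,a), red(a,b)
round 2: derive cover(e,c) via R1 from cover(e,e), red(e,c)
round 2: derive cover(e,h) via R1 from cover(e,a), red(a,h)
round 2: derive cover(i,b) via R1 from cover(i,a), red(a,b)
round 2: derive cover(i,c) via R1 from cover(i,e), red(e,c)
round 2: derive cover(i,h) via R1 from cover(i,a), red(a,h)
round 3: derive cover(b,c) via R1 from cover(b,e), red(e,c)
round 3: derive cover(b,h) via R1 from cover(b,a), red(a,h)
round 3: derive cover(c,c) via R1 from cover(c,e), red(e,c)
round 3: derive cover(c,h) via R1 from cover(c,a), red(a,h)
round 3: derive cover(e,i) via R1 from cover(e,c), red(c,i)
round 3: derive cover(i,i) via R1 from cover(i,c), red(c,i)
round 4: derive cover(b,i) via R1 from cover(b,c), red(c,i)
round 4: derive cover(c,i) via R1 from cover(c,c), red(c,i)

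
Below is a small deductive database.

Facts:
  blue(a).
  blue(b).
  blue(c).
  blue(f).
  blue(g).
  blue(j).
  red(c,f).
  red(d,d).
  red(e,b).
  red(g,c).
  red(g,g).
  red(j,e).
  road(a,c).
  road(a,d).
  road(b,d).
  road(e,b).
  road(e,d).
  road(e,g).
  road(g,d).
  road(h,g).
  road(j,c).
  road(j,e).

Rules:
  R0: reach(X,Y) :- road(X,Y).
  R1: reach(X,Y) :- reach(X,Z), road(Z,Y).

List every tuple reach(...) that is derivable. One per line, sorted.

reach(a,c)
reach(a,d)
reach(b,d)
reach(e,b)
reach(e,d)
reach(e,g)
reach(g,d)
reach(h,d)
reach(h,g)
reach(j,b)
reach(j,c)
reach(j,d)
reach(j,e)
reach(j,g)

round 1: derive reach(a,c) via R0 from road(a,c)
round 1: derive reach(a,d) via R0 from road(a,d)
round 1: derive reach(b,d) via R0 from road(b,d)
round 1: derive reach(e,b) via R0 from road(e,b)
round 1: derive reach(e,d) via R0 from road(e,d)
round 1: derive reach(e,g) via R0 from road(e,g)
round 1: derive reach(g,d) via R0 from road(g,d)
round 1: derive reach(h,g) via R0 from road(h,g)
round 1: derive reach(j,c) via R0 from road(j,c)
round 1: derive reach(j,e) via R0 from road(j,e)
round 2: derive reach(h,d) via R1 from reach(h,g), road(g,d)
round 2: derive reach(j,b) via R1 from reach(j,e), road(e,b)
round 2: derive reach(j,d) via R1 from reach(j,e), road(e,d)
round 2: derive reach(j,g) via R1 from reach(j,e), road(e,g)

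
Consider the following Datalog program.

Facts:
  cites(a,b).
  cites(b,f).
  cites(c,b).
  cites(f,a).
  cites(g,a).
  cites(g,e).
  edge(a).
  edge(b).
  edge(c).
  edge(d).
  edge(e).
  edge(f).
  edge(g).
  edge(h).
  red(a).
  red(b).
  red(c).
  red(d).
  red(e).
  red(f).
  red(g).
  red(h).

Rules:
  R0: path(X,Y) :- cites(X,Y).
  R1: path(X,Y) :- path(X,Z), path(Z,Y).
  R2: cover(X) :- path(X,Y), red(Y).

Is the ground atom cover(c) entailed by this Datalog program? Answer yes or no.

round 1: derive path(a,b) via R0 from cites(a,b)
round 1: derive path(b,f) via R0 from cites(b,f)
round 1: derive path(c,b) via R0 from cites(c,b)
round 1: derive path(f,a) via R0 from cites(f,a)
round 1: derive path(g,a) via R0 from cites(g,a)
round 1: derive path(g,e) via R0 from cites(g,e)
round 2: derive path(a,f) via R1 from path(a,b), path(b,f)
round 2: derive path(b,a) via R1 from path(b,f), path(f,a)
round 2: derive path(c,f) via R1 from path(c,b), path(b,f)
round 2: derive path(f,b) via R1 from path(f,a), path(a,b)
round 2: derive path(g,b) via R1 from path(g,a), path(a,b)
round 2: derive cover(a) via R2 from path(a,b), red(b)
round 2: derive cover(b) via R2 from path(b,f), red(f)
round 2: derive cover(c) via R2 from path(c,b), red(b)
round 2: derive cover(f) via R2 from path(f,a), red(a)
round 2: derive cover(g) via R2 from path(g,a), red(a)
round 3: derive path(a,a) via R1 from path(a,b), path(b,a)
round 3: derive path(b,b) via R1 from path(b,a), path(a,b)
round 3: derive path(c,a) via R1 from path(c,b), path(b,a)
round 3: derive path(f,f) via R1 from path(f,a), path(a,f)
round 3: derive path(g,f) via R1 from path(g,a), path(a,f)

yes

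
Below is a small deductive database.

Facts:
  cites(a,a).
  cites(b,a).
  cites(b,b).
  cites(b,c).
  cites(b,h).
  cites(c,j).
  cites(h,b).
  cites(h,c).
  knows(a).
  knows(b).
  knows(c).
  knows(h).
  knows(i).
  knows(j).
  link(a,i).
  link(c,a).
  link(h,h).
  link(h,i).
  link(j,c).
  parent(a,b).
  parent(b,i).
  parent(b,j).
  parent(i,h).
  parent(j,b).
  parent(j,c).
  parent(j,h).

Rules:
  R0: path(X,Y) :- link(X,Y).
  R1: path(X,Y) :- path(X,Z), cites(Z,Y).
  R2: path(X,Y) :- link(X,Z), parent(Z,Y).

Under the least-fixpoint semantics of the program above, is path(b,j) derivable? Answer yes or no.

no

round 1: derive path(a,i) via R0 from link(a,i)
round 1: derive path(c,a) via R0 from link(c,a)
round 1: derive path(h,h) via R0 from link(h,h)
round 1: derive path(h,i) via R0 from link(h,i)
round 1: derive path(j,c) via R0 from link(j,c)
round 1: derive path(a,h) via R2 from link(a,i), parent(i,h)
round 1: derive path(c,b) via R2 from link(c,a), parent(a,b)
round 2: derive path(a,b) via R1 from path(a,h), cites(h,b)
round 2: derive path(a,c) via R1 from path(a,h), cites(h,c)
round 2: derive path(c,c) via R1 from path(c,b), cites(b,c)
round 2: derive path(c,h) via R1 from path(c,b), cites(b,h)
round 2: derive path(h,b) via R1 from path(h,h), cites(h,b)
round 2: derive path(h,c) via R1 from path(h,h), cites(h,c)
round 2: derive path(j,j) via R1 from path(j,c), cites(c,j)
round 3: derive path(a,a) via R1 from path(a,b), cites(b,a)
round 3: derive path(a,j) via R1 from path(a,c), cites(c,j)
round 3: derive path(c,j) via R1 from path(c,c), cites(c,j)
round 3: derive path(h,a) via R1 from path(h,b), cites(b,a)
round 3: derive path(h,j) via R1 from path(h,c), cites(c,j)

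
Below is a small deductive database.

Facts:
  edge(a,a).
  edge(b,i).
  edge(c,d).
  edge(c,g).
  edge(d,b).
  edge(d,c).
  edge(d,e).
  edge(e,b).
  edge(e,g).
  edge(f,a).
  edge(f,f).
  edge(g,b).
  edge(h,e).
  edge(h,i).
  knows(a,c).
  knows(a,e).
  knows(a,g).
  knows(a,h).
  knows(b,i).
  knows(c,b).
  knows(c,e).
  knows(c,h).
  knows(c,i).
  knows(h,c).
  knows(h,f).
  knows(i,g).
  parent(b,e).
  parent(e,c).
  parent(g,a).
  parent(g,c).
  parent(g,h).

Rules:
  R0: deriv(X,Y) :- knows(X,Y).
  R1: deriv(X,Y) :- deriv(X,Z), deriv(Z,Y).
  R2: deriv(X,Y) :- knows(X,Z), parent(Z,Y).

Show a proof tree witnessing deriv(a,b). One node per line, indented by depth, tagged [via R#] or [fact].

deriv(a,b)  [via R1]
  deriv(a,c)  [via R0]
    knows(a,c)  [fact]
  deriv(c,b)  [via R0]
    knows(c,b)  [fact]

round 1: derive deriv(a,c) via R0 from knows(a,c)
round 1: derive deriv(a,e) via R0 from knows(a,e)
round 1: derive deriv(a,g) via R0 from knows(a,g)
round 1: derive deriv(a,h) via R0 from knows(a,h)
round 1: derive deriv(b,i) via R0 from knows(b,i)
round 1: derive deriv(c,b) via R0 from knows(c,b)
round 1: derive deriv(c,e) via R0 from knows(c,e)
round 1: derive deriv(c,h) via R0 from knows(c,h)
round 1: derive deriv(c,i) via R0 from knows(c,i)
round 1: derive deriv(h,c) via R0 from knows(h,c)
round 1: derive deriv(h,f) via R0 from knows(h,f)
round 1: derive deriv(i,g) via R0 from knows(i,g)
round 1: derive deriv(a,a) via R2 from knows(a,g), parent(g,a)
round 1: derive deriv(c,c) via R2 from knows(c,e), parent(e,c)
round 1: derive deriv(i,a) via R2 from knows(i,g), parent(g,a)
round 1: derive deriv(i,c) via R2 from knows(i,g), parent(g,c)
round 1: derive deriv(i,h) via R2 from knows(i,g), parent(g,h)
round 2: derive deriv(a,b) via R1 from deriv(a,c), deriv(c,b)
round 2: derive deriv(a,f) via R1 from deriv(a,h), deriv(h,f)
round 2: derive deriv(a,i) via R1 from deriv(a,c), deriv(c,i)
round 2: derive deriv(b,a) via R1 from deriv(b,i), deriv(i,a)
round 2: derive deriv(b,c) via R1 from deriv(b,i), deriv(i,c)
round 2: derive deriv(b,g) via R1 from deriv(b,i), deriv(i,g)
round 2: derive deriv(b,h) via R1 from deriv(b,i), deriv(i,h)
round 2: derive deriv(c,a) via R1 from deriv(c,i), deriv(i,a)
round 2: derive deriv(c,f) via R1 from deriv(c,h), deriv(h,f)
round 2: derive deriv(c,g) via R1 from deriv(c,i), deriv(i,g)
round 2: derive deriv(h,b) via R1 from deriv(h,c), deriv(c,b)
round 2: derive deriv(h,e) via R1 from deriv(h,c), deriv(c,e)
round 2: derive deriv(h,h) via R1 from deriv(h,c), deriv(c,h)
round 2: derive deriv(h,i) via R1 from deriv(h,c), deriv(c,i)
round 2: derive deriv(i,b) via R1 from deriv(i,c), deriv(c,b)
round 2: derive deriv(i,e) via R1 from deriv(i,a), deriv(a,e)
round 2: derive deriv(i,f) via R1 from deriv(i,h), deriv(h,f)
round 2: derive deriv(i,i) via R1 from deriv(i,c), deriv(c,i)
round 3: derive deriv(b,b) via R1 from deriv(b,a), deriv(a,b)
round 3: derive deriv(b,e) via R1 from deriv(b,a), deriv(a,e)
round 3: derive deriv(b,f) via R1 from deriv(b,a), deriv(a,f)
round 3: derive deriv(h,a) via R1 from deriv(h,b), deriv(b,a)
round 3: derive deriv(h,g) via R1 from deriv(h,b), deriv(b,g)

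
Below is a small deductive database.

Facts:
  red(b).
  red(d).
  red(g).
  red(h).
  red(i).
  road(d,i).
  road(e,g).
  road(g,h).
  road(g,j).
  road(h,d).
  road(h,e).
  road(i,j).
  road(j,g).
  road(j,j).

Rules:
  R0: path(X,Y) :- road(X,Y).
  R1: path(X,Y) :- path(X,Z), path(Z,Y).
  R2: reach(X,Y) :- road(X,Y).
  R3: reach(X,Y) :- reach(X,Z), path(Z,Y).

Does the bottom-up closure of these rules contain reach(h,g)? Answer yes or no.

yes

round 1: derive path(d,i) via R0 from road(d,i)
round 1: derive path(e,g) via R0 from road(e,g)
round 1: derive path(g,h) via R0 from road(g,h)
round 1: derive path(g,j) via R0 from road(g,j)
round 1: derive path(h,d) via R0 from road(h,d)
round 1: derive path(h,e) via R0 from road(h,e)
round 1: derive path(i,j) via R0 from road(i,j)
round 1: derive path(j,g) via R0 from road(j,g)
round 1: derive path(j,j) via R0 from road(j,j)
round 1: derive reach(d,i) via R2 from road(d,i)
round 1: derive reach(e,g) via R2 from road(e,g)
round 1: derive reach(g,h) via R2 from road(g,h)
round 1: derive reach(g,j) via R2 from road(g,j)
round 1: derive reach(h,d) via R2 from road(h,d)
round 1: derive reach(h,e) via R2 from road(h,e)
round 1: derive reach(i,j) via R2 from road(i,j)
round 1: derive reach(j,g) via R2 from road(j,g)
round 1: derive reach(j,j) via R2 from road(j,j)
round 2: derive path(d,j) via R1 from path(d,i), path(i,j)
round 2: derive path(e,h) via R1 from path(e,g), path(g,h)
round 2: derive path(e,j) via R1 from path(e,g), path(g,j)
round 2: derive path(g,d) via R1 from path(g,h), path(h,d)
round 2: derive path(g,e) via R1 from path(g,h), path(h,e)
round 2: derive path(g,g) via R1 from path(g,j), path(j,g)
round 2: derive path(h,g) via R1 from path(h,e), path(e,g)
round 2: derive path(h,i) via R1 from path(h,d), path(d,i)
round 2: derive path(i,g) via R1 from path(i,j), path(j,g)
round 2: derive path(j,h) via R1 from path(j,g), path(g,h)
round 2: derive reach(d,j) via R3 from reach(d,i), path(i,j)
round 2: derive reach(e,h) via R3 from reach(e,g), path(g,h)
round 2: derive reach(e,j) via R3 from reach(e,g), path(g,j)
round 2: derive reach(g,d) via R3 from reach(g,h), path(h,d)
round 2: derive reach(g,e) via R3 from reach(g,h), path(h,e)
round 2: derive reach(g,g) via R3 from reach(g,j), path(j,g)
round 2: derive reach(h,g) via R3 from reach(h,e), path(e,g)
round 2: derive reach(h,i) via R3 from reach(h,d), path(d,i)
round 2: derive reach(i,g) via R3 from reach(i,j), path(j,g)
round 2: derive reach(j,h) via R3 from reach(j,g), path(g,h)
round 3: derive path(d,g) via R1 from path(d,i), path(i,g)
round 3: derive path(d,h) via R1 from path(d,j), path(j,h)
round 3: derive path(e,d) via R1 from path(e,g), path(g,d)
round 3: derive path(e,e) via R1 from path(e,g), path(g,e)
round 3: derive path(e,i) via R1 from path(e,h), path(h,i)
round 3: derive path(g,i) via R1 from path(g,d), path(d,i)
round 3: derive path(h,h) via R1 from path(h,e), path(e,h)
round 3: derive path(h,j) via R1 from path(h,d), path(d,j)
round 3: derive path(i,d) via R1 from path(i,g), path(g,d)
round 3: derive path(i,e) via R1 from path(i,g), path(g,e)
round 3: derive path(i,h) via R1 from path(i,g), path(g,h)
round 3: derive path(j,d) via R1 from path(j,g), path(g,d)
round 3: derive path(j,e) via R1 from path(j,g), path(g,e)
round 3: derive path(j,i) via R1 from path(j,h), path(h,i)
round 3: derive reach(d,g) via R3 from reach(d,i), path(i,g)
round 3: derive reach(d,h) via R3 from reach(d,j), path(j,h)
round 3: derive reach(e,d) via R3 from reach(e,g), path(g,d)
round 3: derive reach(e,e) via R3 from reach(e,g), path(g,e)
round 3: derive reach(e,i) via R3 from reach(e,h), path(h,i)
round 3: derive reach(g,i) via R3 from reach(g,d), path(d,i)
round 3: derive reach(h,h) via R3 from reach(h,e), path(e,h)
round 3: derive reach(h,j) via R3 from reach(h,d), path(d,j)
round 3: derive reach(i,d) via R3 from reach(i,g), path(g,d)
round 3: derive reach(i,e) via R3 from reach(i,g), path(g,e)
round 3: derive reach(i,h) via R3 from reach(i,g), path(g,h)
round 3: derive reach(j,d) via R3 from reach(j,g), path(g,d)
round 3: derive reach(j,e) via R3 from reach(j,g), path(g,e)
round 3: derive reach(j,i) via R3 from reach(j,h), path(h,i)
round 4: derive path(d,d) via R1 from path(d,g), path(g,d)
round 4: derive path(d,e) via R1 from path(d,g), path(g,e)
round 4: derive path(i,i) via R1 from path(i,d), path(d,i)
round 4: derive reach(d,d) via R3 from reach(d,g), path(g,d)
round 4: derive reach(d,e) via R3 from reach(d,g), path(g,e)
round 4: derive reach(i,i) via R3 from reach(i,d), path(d,i)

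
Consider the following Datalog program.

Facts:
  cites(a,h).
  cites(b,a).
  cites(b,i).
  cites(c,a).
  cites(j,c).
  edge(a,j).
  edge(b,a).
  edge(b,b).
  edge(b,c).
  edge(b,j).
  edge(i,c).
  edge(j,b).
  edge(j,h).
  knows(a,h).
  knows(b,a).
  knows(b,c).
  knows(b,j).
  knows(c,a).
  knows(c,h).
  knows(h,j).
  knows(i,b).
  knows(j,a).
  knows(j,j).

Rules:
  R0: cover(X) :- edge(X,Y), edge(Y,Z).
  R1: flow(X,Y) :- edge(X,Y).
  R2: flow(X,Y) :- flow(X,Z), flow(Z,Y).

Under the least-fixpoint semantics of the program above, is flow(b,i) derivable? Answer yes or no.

round 1: derive flow(a,j) via R1 from edge(a,j)
round 1: derive flow(b,a) via R1 from edge(b,a)
round 1: derive flow(b,b) via R1 from edge(b,b)
round 1: derive flow(b,c) via R1 from edge(b,c)
round 1: derive flow(b,j) via R1 from edge(b,j)
round 1: derive flow(i,c) via R1 from edge(i,c)
round 1: derive flow(j,b) via R1 from edge(j,b)
round 1: derive flow(j,h) via R1 from edge(j,h)
round 2: derive flow(a,b) via R2 from flow(a,j), flow(j,b)
round 2: derive flow(a,h) via R2 from flow(a,j), flow(j,h)
round 2: derive flow(b,h) via R2 from flow(b,j), flow(j,h)
round 2: derive flow(j,a) via R2 from flow(j,b), flow(b,a)
round 2: derive flow(j,c) via R2 from flow(j,b), flow(b,c)
round 2: derive flow(j,j) via R2 from flow(j,b), flow(b,j)
round 3: derive flow(a,a) via R2 from flow(a,b), flow(b,a)
round 3: derive flow(a,c) via R2 from flow(a,b), flow(b,c)

no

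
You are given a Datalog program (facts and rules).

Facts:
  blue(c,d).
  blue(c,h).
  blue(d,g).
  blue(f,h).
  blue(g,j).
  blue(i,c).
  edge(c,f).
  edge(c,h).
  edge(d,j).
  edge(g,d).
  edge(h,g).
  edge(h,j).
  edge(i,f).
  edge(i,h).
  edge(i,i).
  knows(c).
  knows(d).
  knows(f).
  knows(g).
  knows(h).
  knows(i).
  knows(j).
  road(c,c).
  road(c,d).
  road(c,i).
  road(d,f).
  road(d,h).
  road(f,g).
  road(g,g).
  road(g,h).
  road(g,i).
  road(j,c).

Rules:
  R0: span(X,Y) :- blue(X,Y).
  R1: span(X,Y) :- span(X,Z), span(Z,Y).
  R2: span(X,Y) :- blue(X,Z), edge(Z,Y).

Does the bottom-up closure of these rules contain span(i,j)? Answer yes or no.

yes

round 1: derive span(c,d) via R0 from blue(c,d)
round 1: derive span(c,h) via R0 from blue(c,h)
round 1: derive span(d,g) via R0 from blue(d,g)
round 1: derive span(f,h) via R0 from blue(f,h)
round 1: derive span(g,j) via R0 from blue(g,j)
round 1: derive span(i,c) via R0 from blue(i,c)
round 1: derive span(c,g) via R2 from blue(c,h), edge(h,g)
round 1: derive span(c,j) via R2 from blue(c,d), edge(d,j)
round 1: derive span(d,d) via R2 from blue(d,g), edge(g,d)
round 1: derive span(f,g) via R2 from blue(f,h), edge(h,g)
round 1: derive span(f,j) via R2 from blue(f,h), edge(h,j)
round 1: derive span(i,f) via R2 from blue(i,c), edge(c,f)
round 1: derive span(i,h) via R2 from blue(i,c), edge(c,h)
round 2: derive span(d,j) via R1 from span(d,g), span(g,j)
round 2: derive span(i,d) via R1 from span(i,c), span(c,d)
round 2: derive span(i,g) via R1 from span(i,c), span(c,g)
round 2: derive span(i,j) via R1 from span(i,c), span(c,j)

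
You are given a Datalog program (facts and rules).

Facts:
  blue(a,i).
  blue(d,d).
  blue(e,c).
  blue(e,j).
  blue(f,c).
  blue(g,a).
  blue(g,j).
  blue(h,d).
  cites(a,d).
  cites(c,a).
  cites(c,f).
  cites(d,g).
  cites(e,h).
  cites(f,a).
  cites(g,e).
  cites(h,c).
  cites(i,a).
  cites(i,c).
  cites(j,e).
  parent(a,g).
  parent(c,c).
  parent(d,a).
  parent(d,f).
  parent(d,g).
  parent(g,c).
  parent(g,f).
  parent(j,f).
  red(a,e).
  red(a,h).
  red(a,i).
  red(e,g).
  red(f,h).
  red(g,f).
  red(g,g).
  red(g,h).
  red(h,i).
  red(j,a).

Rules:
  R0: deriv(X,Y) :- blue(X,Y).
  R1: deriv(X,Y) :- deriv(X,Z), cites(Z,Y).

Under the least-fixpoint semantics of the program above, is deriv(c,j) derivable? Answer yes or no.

round 1: derive deriv(a,i) via R0 from blue(a,i)
round 1: derive deriv(d,d) via R0 from blue(d,d)
round 1: derive deriv(e,c) via R0 from blue(e,c)
round 1: derive deriv(e,j) via R0 from blue(e,j)
round 1: derive deriv(f,c) via R0 from blue(f,c)
round 1: derive deriv(g,a) via R0 from blue(g,a)
round 1: derive deriv(g,j) via R0 from blue(g,j)
round 1: derive deriv(h,d) via R0 from blue(h,d)
round 2: derive deriv(a,a) via R1 from deriv(a,i), cites(i,a)
round 2: derive deriv(a,c) via R1 from deriv(a,i), cites(i,c)
round 2: derive deriv(d,g) via R1 from deriv(d,d), cites(d,g)
round 2: derive deriv(e,a) via R1 from deriv(e,c), cites(c,a)
round 2: derive deriv(e,e) via R1 from deriv(e,j), cites(j,e)
round 2: derive deriv(e,f) via R1 from deriv(e,c), cites(c,f)
round 2: derive deriv(f,a) via R1 from deriv(f,c), cites(c,a)
round 2: derive deriv(f,f) via R1 from deriv(f,c), cites(c,f)
round 2: derive deriv(g,d) via R1 from deriv(g,a), cites(a,d)
round 2: derive deriv(g,e) via R1 from deriv(g,j), cites(j,e)
round 2: derive deriv(h,g) via R1 from deriv(h,d), cites(d,g)
round 3: derive deriv(a,d) via R1 from deriv(a,a), cites(a,d)
round 3: derive deriv(a,f) via R1 from deriv(a,c), cites(c,f)
round 3: derive deriv(d,e) via R1 from deriv(d,g), cites(g,e)
round 3: derive deriv(e,d) via R1 from deriv(e,a), cites(a,d)
round 3: derive deriv(e,h) via R1 from deriv(e,e), cites(e,h)
round 3: derive deriv(f,d) via R1 from deriv(f,a), cites(a,d)
round 3: derive deriv(g,g) via R1 from deriv(g,d), cites(d,g)
round 3: derive deriv(g,h) via R1 from deriv(g,e), cites(e,h)
round 3: derive deriv(h,e) via R1 from deriv(h,g), cites(g,e)
round 4: derive deriv(a,g) via R1 from deriv(a,d), cites(d,g)
round 4: derive deriv(d,h) via R1 from deriv(d,e), cites(e,h)
round 4: derive deriv(e,g) via R1 from deriv(e,d), cites(d,g)
round 4: derive deriv(f,g) via R1 from deriv(f,d), cites(d,g)
round 4: derive deriv(g,c) via R1 from deriv(g,h), cites(h,c)
round 4: derive deriv(h,h) via R1 from deriv(h,e), cites(e,h)
round 5: derive deriv(a,e) via R1 from deriv(a,g), cites(g,e)
round 5: derive deriv(d,c) via R1 from deriv(d,h), cites(h,c)
round 5: derive deriv(f,e) via R1 from deriv(f,g), cites(g,e)
round 5: derive deriv(g,f) via R1 from deriv(g,c), cites(c,f)
round 5: derive deriv(h,c) via R1 from deriv(h,h), cites(h,c)
round 6: derive deriv(a,h) via R1 from deriv(a,e), cites(e,h)
round 6: derive deriv(d,a) via R1 from deriv(d,c), cites(c,a)
round 6: derive deriv(d,f) via R1 from deriv(d,c), cites(c,f)
round 6: derive deriv(f,h) via R1 from deriv(f,e), cites(e,h)
round 6: derive deriv(h,a) via R1 from deriv(h,c), cites(c,a)
round 6: derive deriv(h,f) via R1 from deriv(h,c), cites(c,f)

no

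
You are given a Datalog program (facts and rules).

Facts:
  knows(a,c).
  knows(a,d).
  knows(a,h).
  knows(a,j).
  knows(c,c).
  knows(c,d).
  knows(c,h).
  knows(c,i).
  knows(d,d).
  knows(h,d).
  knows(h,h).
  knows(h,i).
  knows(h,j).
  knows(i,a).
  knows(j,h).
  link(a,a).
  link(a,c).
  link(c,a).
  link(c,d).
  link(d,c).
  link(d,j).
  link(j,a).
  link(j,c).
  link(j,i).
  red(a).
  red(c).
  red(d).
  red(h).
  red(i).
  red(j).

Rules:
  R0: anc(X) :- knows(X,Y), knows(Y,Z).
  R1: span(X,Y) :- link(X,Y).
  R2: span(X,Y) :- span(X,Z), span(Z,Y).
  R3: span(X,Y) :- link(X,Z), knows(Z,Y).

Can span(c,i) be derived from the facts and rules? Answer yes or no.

round 1: derive span(a,a) via R1 from link(a,a)
round 1: derive span(a,c) via R1 from link(a,c)
round 1: derive span(c,a) via R1 from link(c,a)
round 1: derive span(c,d) via R1 from link(c,d)
round 1: derive span(d,c) via R1 from link(d,c)
round 1: derive span(d,j) via R1 from link(d,j)
round 1: derive span(j,a) via R1 from link(j,a)
round 1: derive span(j,c) via R1 from link(j,c)
round 1: derive span(j,i) via R1 from link(j,i)
round 1: derive span(a,d) via R3 from link(a,a), knows(a,d)
round 1: derive span(a,h) via R3 from link(a,a), knows(a,h)
round 1: derive span(a,i) via R3 from link(a,c), knows(c,i)
round 1: derive span(a,j) via R3 from link(a,a), knows(a,j)
round 1: derive span(c,c) via R3 from link(c,a), knows(a,c)
round 1: derive span(c,h) via R3 from link(c,a), knows(a,h)
round 1: derive span(c,j) via R3 from link(c,a), knows(a,j)
round 1: derive span(d,d) via R3 from link(d,c), knows(c,d)
round 1: derive span(d,h) via R3 from link(d,c), knows(c,h)
round 1: derive span(d,i) via R3 from link(d,c), knows(c,i)
round 1: derive span(j,d) via R3 from link(j,a), knows(a,d)
round 1: derive span(j,h) via R3 from link(j,a), knows(a,h)
round 1: derive span(j,j) via R3 from link(j,a), knows(a,j)
round 2: derive span(c,i) via R2 from span(c,a), span(a,i)
round 2: derive span(d,a) via R2 from span(d,c), span(c,a)

yes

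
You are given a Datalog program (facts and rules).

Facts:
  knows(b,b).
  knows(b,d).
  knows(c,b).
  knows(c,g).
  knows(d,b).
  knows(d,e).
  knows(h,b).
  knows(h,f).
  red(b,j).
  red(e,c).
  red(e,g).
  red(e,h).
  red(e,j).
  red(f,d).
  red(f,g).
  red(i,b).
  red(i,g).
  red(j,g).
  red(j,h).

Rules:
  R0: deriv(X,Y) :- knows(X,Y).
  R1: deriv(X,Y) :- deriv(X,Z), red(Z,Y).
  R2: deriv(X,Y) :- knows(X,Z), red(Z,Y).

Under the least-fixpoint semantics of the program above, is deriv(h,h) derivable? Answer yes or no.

yes

round 1: derive deriv(b,b) via R0 from knows(b,b)
round 1: derive deriv(b,d) via R0 from knows(b,d)
round 1: derive deriv(c,b) via R0 from knows(c,b)
round 1: derive deriv(c,g) via R0 from knows(c,g)
round 1: derive deriv(d,b) via R0 from knows(d,b)
round 1: derive deriv(d,e) via R0 from knows(d,e)
round 1: derive deriv(h,b) via R0 from knows(h,b)
round 1: derive deriv(h,f) via R0 from knows(h,f)
round 1: derive deriv(b,j) via R2 from knows(b,b), red(b,j)
round 1: derive deriv(c,j) via R2 from knows(c,b), red(b,j)
round 1: derive deriv(d,c) via R2 from knows(d,e), red(e,c)
round 1: derive deriv(d,g) via R2 from knows(d,e), red(e,g)
round 1: derive deriv(d,h) via R2 from knows(d,e), red(e,h)
round 1: derive deriv(d,j) via R2 from knows(d,b), red(b,j)
round 1: derive deriv(h,d) via R2 from knows(h,f), red(f,d)
round 1: derive deriv(h,g) via R2 from knows(h,f), red(f,g)
round 1: derive deriv(h,j) via R2 from knows(h,b), red(b,j)
round 2: derive deriv(b,g) via R1 from deriv(b,j), red(j,g)
round 2: derive deriv(b,h) via R1 from deriv(b,j), red(j,h)
round 2: derive deriv(c,h) via R1 from deriv(c,j), red(j,h)
round 2: derive deriv(h,h) via R1 from deriv(h,j), red(j,h)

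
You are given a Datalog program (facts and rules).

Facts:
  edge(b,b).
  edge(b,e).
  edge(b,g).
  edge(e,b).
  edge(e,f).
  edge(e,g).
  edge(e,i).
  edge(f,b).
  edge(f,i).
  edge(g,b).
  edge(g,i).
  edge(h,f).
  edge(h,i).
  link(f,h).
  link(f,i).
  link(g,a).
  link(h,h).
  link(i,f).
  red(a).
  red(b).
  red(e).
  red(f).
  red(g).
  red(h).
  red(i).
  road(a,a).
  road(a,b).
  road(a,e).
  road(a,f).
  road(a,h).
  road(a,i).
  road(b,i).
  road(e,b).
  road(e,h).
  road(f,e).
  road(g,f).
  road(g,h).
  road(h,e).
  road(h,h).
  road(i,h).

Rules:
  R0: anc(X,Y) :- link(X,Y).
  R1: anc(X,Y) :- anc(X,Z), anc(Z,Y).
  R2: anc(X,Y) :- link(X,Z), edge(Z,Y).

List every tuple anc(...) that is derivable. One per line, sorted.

anc(f,b)
anc(f,f)
anc(f,h)
anc(f,i)
anc(g,a)
anc(h,b)
anc(h,f)
anc(h,h)
anc(h,i)
anc(i,b)
anc(i,f)
anc(i,h)
anc(i,i)

round 1: derive anc(f,h) via R0 from link(f,h)
round 1: derive anc(f,i) via R0 from link(f,i)
round 1: derive anc(g,a) via R0 from link(g,a)
round 1: derive anc(h,h) via R0 from link(h,h)
round 1: derive anc(i,f) via R0 from link(i,f)
round 1: derive anc(f,f) via R2 from link(f,h), edge(h,f)
round 1: derive anc(h,f) via R2 from link(h,h), edge(h,f)
round 1: derive anc(h,i) via R2 from link(h,h), edge(h,i)
round 1: derive anc(i,b) via R2 from link(i,f), edge(f,b)
round 1: derive anc(i,i) via R2 from link(i,f), edge(f,i)
round 2: derive anc(f,b) via R1 from anc(f,i), anc(i,b)
round 2: derive anc(h,b) via R1 from anc(h,i), anc(i,b)
round 2: derive anc(i,h) via R1 from anc(i,f), anc(f,h)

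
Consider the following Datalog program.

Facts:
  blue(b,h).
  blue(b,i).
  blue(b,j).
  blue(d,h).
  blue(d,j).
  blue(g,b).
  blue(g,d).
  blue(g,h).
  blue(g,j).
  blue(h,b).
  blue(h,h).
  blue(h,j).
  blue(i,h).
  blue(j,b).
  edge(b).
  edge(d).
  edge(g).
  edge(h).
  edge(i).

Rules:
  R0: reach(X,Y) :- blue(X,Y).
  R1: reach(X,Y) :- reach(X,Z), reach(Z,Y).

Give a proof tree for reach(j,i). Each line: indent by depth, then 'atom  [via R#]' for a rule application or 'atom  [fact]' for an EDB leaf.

round 1: derive reach(b,h) via R0 from blue(b,h)
round 1: derive reach(b,i) via R0 from blue(b,i)
round 1: derive reach(b,j) via R0 from blue(b,j)
round 1: derive reach(d,h) via R0 from blue(d,h)
round 1: derive reach(d,j) via R0 from blue(d,j)
round 1: derive reach(g,b) via R0 from blue(g,b)
round 1: derive reach(g,d) via R0 from blue(g,d)
round 1: derive reach(g,h) via R0 from blue(g,h)
round 1: derive reach(g,j) via R0 from blue(g,j)
round 1: derive reach(h,b) via R0 from blue(h,b)
round 1: derive reach(h,h) via R0 from blue(h,h)
round 1: derive reach(h,j) via R0 from blue(h,j)
round 1: derive reach(i,h) via R0 from blue(i,h)
round 1: derive reach(j,b) via R0 from blue(j,b)
round 2: derive reach(b,b) via R1 from reach(b,h), reach(h,b)
round 2: derive reach(d,b) via R1 from reach(d,h), reach(h,b)
round 2: derive reach(g,i) via R1 from reach(g,b), reach(b,i)
round 2: derive reach(h,i) via R1 from reach(h,b), reach(b,i)
round 2: derive reach(i,b) via R1 from reach(i,h), reach(h,b)
round 2: derive reach(i,j) via R1 from reach(i,h), reach(h,j)
round 2: derive reach(j,h) via R1 from reach(j,b), reach(b,h)
round 2: derive reach(j,i) via R1 from reach(j,b), reach(b,i)
round 2: derive reach(j,j) via R1 from reach(j,b), reach(b,j)
round 3: derive reach(d,i) via R1 from reach(d,b), reach(b,i)
round 3: derive reach(i,i) via R1 from reach(i,b), reach(b,i)

reach(j,i)  [via R1]
  reach(j,b)  [via R0]
    blue(j,b)  [fact]
  reach(b,i)  [via R0]
    blue(b,i)  [fact]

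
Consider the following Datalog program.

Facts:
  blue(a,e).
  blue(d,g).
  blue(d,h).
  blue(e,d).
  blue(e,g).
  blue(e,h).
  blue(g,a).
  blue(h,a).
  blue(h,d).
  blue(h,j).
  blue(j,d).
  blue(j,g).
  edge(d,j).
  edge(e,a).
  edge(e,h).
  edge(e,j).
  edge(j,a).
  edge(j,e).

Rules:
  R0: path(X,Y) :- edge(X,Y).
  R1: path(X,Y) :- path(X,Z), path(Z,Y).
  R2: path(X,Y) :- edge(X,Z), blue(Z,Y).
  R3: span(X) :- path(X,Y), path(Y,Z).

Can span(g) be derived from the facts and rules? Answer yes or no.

round 1: derive path(d,j) via R0 from edge(d,j)
round 1: derive path(e,a) via R0 from edge(e,a)
round 1: derive path(e,h) via R0 from edge(e,h)
round 1: derive path(e,j) via R0 from edge(e,j)
round 1: derive path(j,a) via R0 from edge(j,a)
round 1: derive path(j,e) via R0 from edge(j,e)
round 1: derive path(d,d) via R2 from edge(d,j), blue(j,d)
round 1: derive path(d,g) via R2 from edge(d,j), blue(j,g)
round 1: derive path(e,d) via R2 from edge(e,h), blue(h,d)
round 1: derive path(e,e) via R2 from edge(e,a), blue(a,e)
round 1: derive path(e,g) via R2 from edge(e,j), blue(j,g)
round 1: derive path(j,d) via R2 from edge(j,e), blue(e,d)
round 1: derive path(j,g) via R2 from edge(j,e), blue(e,g)
round 1: derive path(j,h) via R2 from edge(j,e), blue(e,h)
round 2: derive path(d,a) via R1 from path(d,j), path(j,a)
round 2: derive path(d,e) via R1 from path(d,j), path(j,e)
round 2: derive path(d,h) via R1 from path(d,j), path(j,h)
round 2: derive path(j,j) via R1 from path(j,d), path(d,j)
round 2: derive span(d) via R3 from path(d,d), path(d,d)
round 2: derive span(e) via R3 from path(e,d), path(d,d)
round 2: derive span(j) via R3 from path(j,d), path(d,d)

no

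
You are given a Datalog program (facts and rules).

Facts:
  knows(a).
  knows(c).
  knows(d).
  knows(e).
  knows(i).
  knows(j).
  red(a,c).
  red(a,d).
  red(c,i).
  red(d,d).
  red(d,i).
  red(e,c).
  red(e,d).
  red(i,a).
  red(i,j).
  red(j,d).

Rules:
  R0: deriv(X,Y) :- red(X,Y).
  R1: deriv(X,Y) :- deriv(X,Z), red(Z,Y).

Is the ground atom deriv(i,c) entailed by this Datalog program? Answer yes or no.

round 1: derive deriv(a,c) via R0 from red(a,c)
round 1: derive deriv(a,d) via R0 from red(a,d)
round 1: derive deriv(c,i) via R0 from red(c,i)
round 1: derive deriv(d,d) via R0 from red(d,d)
round 1: derive deriv(d,i) via R0 from red(d,i)
round 1: derive deriv(e,c) via R0 from red(e,c)
round 1: derive deriv(e,d) via R0 from red(e,d)
round 1: derive deriv(i,a) via R0 from red(i,a)
round 1: derive deriv(i,j) via R0 from red(i,j)
round 1: derive deriv(j,d) via R0 from red(j,d)
round 2: derive deriv(a,i) via R1 from deriv(a,c), red(c,i)
round 2: derive deriv(c,a) via R1 from deriv(c,i), red(i,a)
round 2: derive deriv(c,j) via R1 from deriv(c,i), red(i,j)
round 2: derive deriv(d,a) via R1 from deriv(d,i), red(i,a)
round 2: derive deriv(d,j) via R1 from deriv(d,i), red(i,j)
round 2: derive deriv(e,i) via R1 from deriv(e,c), red(c,i)
round 2: derive deriv(i,c) via R1 from deriv(i,a), red(a,c)
round 2: derive deriv(i,d) via R1 from deriv(i,a), red(a,d)
round 2: derive deriv(j,i) via R1 from deriv(j,d), red(d,i)
round 3: derive deriv(a,a) via R1 from deriv(a,i), red(i,a)
round 3: derive deriv(a,j) via R1 from deriv(a,i), red(i,j)
round 3: derive deriv(c,c) via R1 from deriv(c,a), red(a,c)
round 3: derive deriv(c,d) via R1 from deriv(c,a), red(a,d)
round 3: derive deriv(d,c) via R1 from deriv(d,a), red(a,c)
round 3: derive deriv(e,a) via R1 from deriv(e,i), red(i,a)
round 3: derive deriv(e,j) via R1 from deriv(e,i), red(i,j)
round 3: derive deriv(i,i) via R1 from deriv(i,c), red(c,i)
round 3: derive deriv(j,a) via R1 from deriv(j,i), red(i,a)
round 3: derive deriv(j,j) via R1 from deriv(j,i), red(i,j)
round 4: derive deriv(j,c) via R1 from deriv(j,a), red(a,c)

yes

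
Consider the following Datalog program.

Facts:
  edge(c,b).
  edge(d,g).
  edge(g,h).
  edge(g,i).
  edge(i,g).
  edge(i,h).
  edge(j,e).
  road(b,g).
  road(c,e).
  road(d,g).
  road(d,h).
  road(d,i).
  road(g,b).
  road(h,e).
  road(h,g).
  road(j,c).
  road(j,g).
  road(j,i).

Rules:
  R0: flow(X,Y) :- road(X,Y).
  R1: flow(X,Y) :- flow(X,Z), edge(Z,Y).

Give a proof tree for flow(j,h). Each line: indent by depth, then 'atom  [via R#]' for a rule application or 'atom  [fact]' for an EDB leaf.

flow(j,h)  [via R1]
  flow(j,g)  [via R0]
    road(j,g)  [fact]
  edge(g,h)  [fact]

round 1: derive flow(b,g) via R0 from road(b,g)
round 1: derive flow(c,e) via R0 from road(c,e)
round 1: derive flow(d,g) via R0 from road(d,g)
round 1: derive flow(d,h) via R0 from road(d,h)
round 1: derive flow(d,i) via R0 from road(d,i)
round 1: derive flow(g,b) via R0 from road(g,b)
round 1: derive flow(h,e) via R0 from road(h,e)
round 1: derive flow(h,g) via R0 from road(h,g)
round 1: derive flow(j,c) via R0 from road(j,c)
round 1: derive flow(j,g) via R0 from road(j,g)
round 1: derive flow(j,i) via R0 from road(j,i)
round 2: derive flow(b,h) via R1 from flow(b,g), edge(g,h)
round 2: derive flow(b,i) via R1 from flow(b,g), edge(g,i)
round 2: derive flow(h,h) via R1 from flow(h,g), edge(g,h)
round 2: derive flow(h,i) via R1 from flow(h,g), edge(g,i)
round 2: derive flow(j,b) via R1 from flow(j,c), edge(c,b)
round 2: derive flow(j,h) via R1 from flow(j,g), edge(g,h)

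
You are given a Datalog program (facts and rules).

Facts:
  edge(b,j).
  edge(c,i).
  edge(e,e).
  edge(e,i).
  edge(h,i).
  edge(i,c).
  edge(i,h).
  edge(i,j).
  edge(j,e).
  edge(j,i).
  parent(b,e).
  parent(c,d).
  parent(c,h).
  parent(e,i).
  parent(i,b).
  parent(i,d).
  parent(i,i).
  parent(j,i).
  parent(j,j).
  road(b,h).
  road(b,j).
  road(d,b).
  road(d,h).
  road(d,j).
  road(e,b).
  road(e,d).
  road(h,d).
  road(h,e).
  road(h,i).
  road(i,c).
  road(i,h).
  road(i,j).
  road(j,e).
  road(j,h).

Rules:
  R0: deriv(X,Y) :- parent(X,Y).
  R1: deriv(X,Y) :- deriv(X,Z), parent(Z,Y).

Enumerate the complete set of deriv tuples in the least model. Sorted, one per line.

deriv(b,b)
deriv(b,d)
deriv(b,e)
deriv(b,i)
deriv(c,d)
deriv(c,h)
deriv(e,b)
deriv(e,d)
deriv(e,e)
deriv(e,i)
deriv(i,b)
deriv(i,d)
deriv(i,e)
deriv(i,i)
deriv(j,b)
deriv(j,d)
deriv(j,e)
deriv(j,i)
deriv(j,j)

round 1: derive deriv(b,e) via R0 from parent(b,e)
round 1: derive deriv(c,d) via R0 from parent(c,d)
round 1: derive deriv(c,h) via R0 from parent(c,h)
round 1: derive deriv(e,i) via R0 from parent(e,i)
round 1: derive deriv(i,b) via R0 from parent(i,b)
round 1: derive deriv(i,d) via R0 from parent(i,d)
round 1: derive deriv(i,i) via R0 from parent(i,i)
round 1: derive deriv(j,i) via R0 from parent(j,i)
round 1: derive deriv(j,j) via R0 from parent(j,j)
round 2: derive deriv(b,i) via R1 from deriv(b,e), parent(e,i)
round 2: derive deriv(e,b) via R1 from deriv(e,i), parent(i,b)
round 2: derive deriv(e,d) via R1 from deriv(e,i), parent(i,d)
round 2: derive deriv(i,e) via R1 from deriv(i,b), parent(b,e)
round 2: derive deriv(j,b) via R1 from deriv(j,i), parent(i,b)
round 2: derive deriv(j,d) via R1 from deriv(j,i), parent(i,d)
round 3: derive deriv(b,b) via R1 from deriv(b,i), parent(i,b)
round 3: derive deriv(b,d) via R1 from deriv(b,i), parent(i,d)
round 3: derive deriv(e,e) via R1 from deriv(e,b), parent(b,e)
round 3: derive deriv(j,e) via R1 from deriv(j,b), parent(b,e)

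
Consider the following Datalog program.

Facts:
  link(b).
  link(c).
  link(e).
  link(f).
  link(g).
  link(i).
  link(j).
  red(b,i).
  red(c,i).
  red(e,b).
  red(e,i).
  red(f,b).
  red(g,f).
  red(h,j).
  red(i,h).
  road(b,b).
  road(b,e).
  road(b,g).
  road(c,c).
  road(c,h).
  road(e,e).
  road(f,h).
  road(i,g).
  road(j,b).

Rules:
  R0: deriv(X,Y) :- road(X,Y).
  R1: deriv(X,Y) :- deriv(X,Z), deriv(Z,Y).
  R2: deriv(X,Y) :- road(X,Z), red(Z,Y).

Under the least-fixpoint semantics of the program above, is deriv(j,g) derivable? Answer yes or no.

yes

round 1: derive deriv(b,b) via R0 from road(b,b)
round 1: derive deriv(b,e) via R0 from road(b,e)
round 1: derive deriv(b,g) via R0 from road(b,g)
round 1: derive deriv(c,c) via R0 from road(c,c)
round 1: derive deriv(c,h) via R0 from road(c,h)
round 1: derive deriv(e,e) via R0 from road(e,e)
round 1: derive deriv(f,h) via R0 from road(f,h)
round 1: derive deriv(i,g) via R0 from road(i,g)
round 1: derive deriv(j,b) via R0 from road(j,b)
round 1: derive deriv(b,f) via R2 from road(b,g), red(g,f)
round 1: derive deriv(b,i) via R2 from road(b,b), red(b,i)
round 1: derive deriv(c,i) via R2 from road(c,c), red(c,i)
round 1: derive deriv(c,j) via R2 from road(c,h), red(h,j)
round 1: derive deriv(e,b) via R2 from road(e,e), red(e,b)
round 1: derive deriv(e,i) via R2 from road(e,e), red(e,i)
round 1: derive deriv(f,j) via R2 from road(f,h), red(h,j)
round 1: derive deriv(i,f) via R2 from road(i,g), red(g,f)
round 1: derive deriv(j,i) via R2 from road(j,b), red(b,i)
round 2: derive deriv(b,h) via R1 from deriv(b,f), deriv(f,h)
round 2: derive deriv(b,j) via R1 from deriv(b,f), deriv(f,j)
round 2: derive deriv(c,b) via R1 from deriv(c,j), deriv(j,b)
round 2: derive deriv(c,f) via R1 from deriv(c,i), deriv(i,f)
round 2: derive deriv(c,g) via R1 from deriv(c,i), deriv(i,g)
round 2: derive deriv(e,f) via R1 from deriv(e,b), deriv(b,f)
round 2: derive deriv(e,g) via R1 from deriv(e,b), deriv(b,g)
round 2: derive deriv(f,b) via R1 from deriv(f,j), deriv(j,b)
round 2: derive deriv(f,i) via R1 from deriv(f,j), deriv(j,i)
round 2: derive deriv(i,h) via R1 from deriv(i,f), deriv(f,h)
round 2: derive deriv(i,j) via R1 from deriv(i,f), deriv(f,j)
round 2: derive deriv(j,e) via R1 from deriv(j,b), deriv(b,e)
round 2: derive deriv(j,f) via R1 from deriv(j,b), deriv(b,f)
round 2: derive deriv(j,g) via R1 from deriv(j,b), deriv(b,g)
round 3: derive deriv(c,e) via R1 from deriv(c,b), deriv(b,e)
round 3: derive deriv(e,h) via R1 from deriv(e,b), deriv(b,h)
round 3: derive deriv(e,j) via R1 from deriv(e,b), deriv(b,j)
round 3: derive deriv(f,e) via R1 from deriv(f,b), deriv(b,e)
round 3: derive deriv(f,f) via R1 from deriv(f,b), deriv(b,f)
round 3: derive deriv(f,g) via R1 from deriv(f,b), deriv(b,g)
round 3: derive deriv(i,b) via R1 from deriv(i,f), deriv(f,b)
round 3: derive deriv(i,e) via R1 from deriv(i,j), deriv(j,e)
round 3: derive deriv(i,i) via R1 from deriv(i,f), deriv(f,i)
round 3: derive deriv(j,h) via R1 from deriv(j,b), deriv(b,h)
round 3: derive deriv(j,j) via R1 from deriv(j,b), deriv(b,j)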